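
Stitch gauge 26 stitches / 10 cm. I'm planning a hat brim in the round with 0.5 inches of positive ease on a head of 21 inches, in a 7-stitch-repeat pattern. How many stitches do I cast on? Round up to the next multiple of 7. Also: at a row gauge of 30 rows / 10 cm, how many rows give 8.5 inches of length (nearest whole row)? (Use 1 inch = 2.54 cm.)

Cast on 147 stitches; work 65 rows.

Finished = 21 + 0.5 = 21.5 inches.
21.5 inches × 2.54 = 54.61 cm.
26/10 = 2.6 sts per cm; 54.61 × 2.6 = 141.99 sts.
Next multiple of 7 → 147.
8.5 inches = 21.59 cm; × 3 = 64.77 → 65 rows.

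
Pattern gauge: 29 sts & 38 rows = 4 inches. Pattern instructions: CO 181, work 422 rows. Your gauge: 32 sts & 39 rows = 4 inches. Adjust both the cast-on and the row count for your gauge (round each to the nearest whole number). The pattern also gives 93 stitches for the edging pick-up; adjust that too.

Stitches: 181 × 32/29 = 199.72 → 200.
Rows: 422 × 39/38 = 433.11 → 433.
edging pick-up: 93 × 32/29 = 102.62 → 103.

Cast on 200 stitches; work 433 rows; edging pick-up 103 stitches.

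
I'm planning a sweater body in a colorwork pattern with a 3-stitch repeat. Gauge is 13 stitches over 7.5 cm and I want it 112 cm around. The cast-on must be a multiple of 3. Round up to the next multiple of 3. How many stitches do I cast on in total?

195 stitches.

13 / 7.5 = 1.733 sts per cm.
112 × 1.733 = 194.13 sts.
Next multiple of 3: 195.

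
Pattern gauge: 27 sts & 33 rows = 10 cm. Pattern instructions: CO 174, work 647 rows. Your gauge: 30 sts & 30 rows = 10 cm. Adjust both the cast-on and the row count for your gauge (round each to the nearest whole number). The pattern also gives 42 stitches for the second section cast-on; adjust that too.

Stitches: 174 × 30/27 = 193.33 → 193.
Rows: 647 × 30/33 = 588.18 → 588.
second section cast-on: 42 × 30/27 = 46.67 → 47.

Cast on 193 stitches; work 588 rows; second section cast-on 47 stitches.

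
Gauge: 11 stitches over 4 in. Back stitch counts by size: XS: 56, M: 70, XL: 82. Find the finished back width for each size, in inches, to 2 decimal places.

XS 20.36 inches; M 25.45 inches; XL 29.82 inches.

11/4 = 2.75 sts per in.
XS: 56 / 2.75 = 20.364 → 20.36 in.
M: 70 / 2.75 = 25.455 → 25.45 in.
XL: 82 / 2.75 = 29.818 → 29.82 in.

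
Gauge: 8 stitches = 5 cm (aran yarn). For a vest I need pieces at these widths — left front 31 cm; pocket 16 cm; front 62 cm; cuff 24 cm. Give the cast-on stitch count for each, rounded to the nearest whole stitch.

left front 50; pocket 26; front 99; cuff 38.

Rate = 8/5 = 1.6 sts per cm.
left front: 31 × 1.6 = 49.60 → 50.
pocket: 16 × 1.6 = 25.60 → 26.
front: 62 × 1.6 = 99.20 → 99.
cuff: 24 × 1.6 = 38.40 → 38.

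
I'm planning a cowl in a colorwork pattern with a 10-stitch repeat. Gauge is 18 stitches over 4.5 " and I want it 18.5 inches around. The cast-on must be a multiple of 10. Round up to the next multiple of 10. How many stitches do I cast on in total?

18 / 4.5 = 4 sts per inch.
18.5 × 4 = 74.00 sts.
Next multiple of 10: 80.

CO 80 sts.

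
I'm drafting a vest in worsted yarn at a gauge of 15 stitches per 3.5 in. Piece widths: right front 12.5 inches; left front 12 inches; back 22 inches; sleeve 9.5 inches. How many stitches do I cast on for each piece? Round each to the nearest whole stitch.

right front 54; left front 51; back 94; sleeve 41.

Rate = 15/3.5 = 4.286 sts per in.
right front: 12.5 × 4.286 = 53.57 → 54.
left front: 12 × 4.286 = 51.43 → 51.
back: 22 × 4.286 = 94.29 → 94.
sleeve: 9.5 × 4.286 = 40.71 → 41.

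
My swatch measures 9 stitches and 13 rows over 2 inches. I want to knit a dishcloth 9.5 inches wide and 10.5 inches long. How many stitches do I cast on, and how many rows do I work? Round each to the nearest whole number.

Stitch gauge = 9/2 = 4.5 sts/in; 9.5 × 4.5 = 42.75 → 43 sts.
Row gauge = 13/2 = 6.5 rows/in; 10.5 × 6.5 = 68.25 → 68 rows.

Cast on 43 stitches and work 68 rows.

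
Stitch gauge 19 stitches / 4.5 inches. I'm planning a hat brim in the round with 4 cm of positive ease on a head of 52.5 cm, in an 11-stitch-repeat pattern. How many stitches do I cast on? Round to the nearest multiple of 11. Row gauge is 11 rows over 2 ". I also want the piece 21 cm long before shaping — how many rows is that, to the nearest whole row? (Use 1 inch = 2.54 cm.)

Cast on 99 stitches; work 45 rows.

Finished = 52.5 + 4 = 56.5 cm.
56.5 cm × 1/2.54 = 22.24 inches.
19/4.5 = 4.222 sts per in; 22.24 × 4.222 = 93.92 sts.
Nearest multiple of 11 → 99.
21 cm = 8.27 inches; × 5.5 = 45.47 → 45 rows.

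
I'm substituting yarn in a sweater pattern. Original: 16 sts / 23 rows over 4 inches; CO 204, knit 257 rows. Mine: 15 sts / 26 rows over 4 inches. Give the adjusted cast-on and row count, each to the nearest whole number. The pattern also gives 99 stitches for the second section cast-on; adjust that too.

Stitches: 204 × 15/16 = 191.25 → 191.
Rows: 257 × 26/23 = 290.52 → 291.
second section cast-on: 99 × 15/16 = 92.81 → 93.

Cast on 191 stitches; work 291 rows; second section cast-on 93 stitches.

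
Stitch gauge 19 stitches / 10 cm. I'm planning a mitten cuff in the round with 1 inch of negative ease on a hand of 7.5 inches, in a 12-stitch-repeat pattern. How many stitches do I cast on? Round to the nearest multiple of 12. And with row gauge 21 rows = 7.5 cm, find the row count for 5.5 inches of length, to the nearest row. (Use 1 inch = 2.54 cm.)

Finished = 7.5 − 1 = 6.5 inches.
6.5 inches × 2.54 = 16.51 cm.
19/10 = 1.9 sts per cm; 16.51 × 1.9 = 31.37 sts.
Nearest multiple of 12 → 36.
5.5 inches = 13.97 cm; × 2.8 = 39.12 → 39 rows.

Cast on 36 stitches; work 39 rows.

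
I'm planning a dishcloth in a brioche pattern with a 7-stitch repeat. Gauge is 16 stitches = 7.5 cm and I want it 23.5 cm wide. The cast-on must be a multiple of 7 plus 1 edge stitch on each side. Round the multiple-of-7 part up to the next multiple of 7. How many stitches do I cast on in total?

16 / 7.5 = 2.133 sts per cm.
23.5 × 2.133 = 50.13 sts.
Less 2 edge sts → 48.13 for the repeat.
Next multiple of 7: 49.
Add back 2 edge sts → 51.

51 stitches.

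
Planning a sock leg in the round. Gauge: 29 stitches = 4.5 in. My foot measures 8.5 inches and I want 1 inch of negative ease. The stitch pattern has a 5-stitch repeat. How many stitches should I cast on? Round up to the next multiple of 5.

50 stitches.

Finished = 8.5 − 1 = 7.5 inches.
29 / 4.5 = 6.444 sts/in.
7.5 × 6.444 = 48.33 sts.
Next multiple of 5: 50.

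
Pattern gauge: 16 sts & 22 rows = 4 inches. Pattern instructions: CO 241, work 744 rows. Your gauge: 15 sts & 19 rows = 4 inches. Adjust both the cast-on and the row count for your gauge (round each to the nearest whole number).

Stitches: 241 × 15/16 = 225.94 → 226.
Rows: 744 × 19/22 = 642.55 → 643.

Cast on 226 stitches; work 643 rows.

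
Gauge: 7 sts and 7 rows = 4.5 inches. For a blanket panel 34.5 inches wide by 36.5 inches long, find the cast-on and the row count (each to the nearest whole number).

Stitch gauge = 7/4.5 = 1.556 sts/in; 34.5 × 1.556 = 53.67 → 54 sts.
Row gauge = 7/4.5 = 1.556 rows/in; 36.5 × 1.556 = 56.78 → 57 rows.

Cast on 54 stitches and work 57 rows.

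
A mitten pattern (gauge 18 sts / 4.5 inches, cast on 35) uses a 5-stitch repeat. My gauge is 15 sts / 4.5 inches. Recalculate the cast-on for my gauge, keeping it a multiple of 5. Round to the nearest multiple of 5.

35 × 15 / 18 = 29.17.
Nearest multiple of 5: 30.

CO 30 sts.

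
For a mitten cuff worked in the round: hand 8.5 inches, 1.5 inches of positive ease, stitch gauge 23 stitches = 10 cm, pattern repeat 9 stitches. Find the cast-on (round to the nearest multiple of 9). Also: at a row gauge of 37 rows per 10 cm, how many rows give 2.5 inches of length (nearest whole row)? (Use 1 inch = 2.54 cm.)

Cast on 54 stitches; work 23 rows.

Finished = 8.5 + 1.5 = 10 inches.
10 inches × 2.54 = 25.40 cm.
23/10 = 2.3 sts per cm; 25.40 × 2.3 = 58.42 sts.
Nearest multiple of 9 → 54.
2.5 inches = 6.35 cm; × 3.7 = 23.50 → 23 rows.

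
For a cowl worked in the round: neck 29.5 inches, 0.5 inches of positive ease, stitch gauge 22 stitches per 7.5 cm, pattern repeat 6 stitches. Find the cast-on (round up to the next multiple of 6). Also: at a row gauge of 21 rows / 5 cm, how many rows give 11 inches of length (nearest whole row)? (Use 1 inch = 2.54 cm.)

Finished = 29.5 + 0.5 = 30 inches.
30 inches × 2.54 = 76.20 cm.
22/7.5 = 2.933 sts per cm; 76.20 × 2.933 = 223.52 sts.
Next multiple of 6 → 228.
11 inches = 27.94 cm; × 4.2 = 117.35 → 117 rows.

Cast on 228 stitches; work 117 rows.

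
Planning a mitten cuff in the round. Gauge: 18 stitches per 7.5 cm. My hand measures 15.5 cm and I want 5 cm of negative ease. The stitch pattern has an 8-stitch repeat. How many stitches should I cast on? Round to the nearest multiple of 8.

Finished = 15.5 − 5 = 10.5 cm.
18 / 7.5 = 2.4 sts/cm.
10.5 × 2.4 = 25.20 sts.
Nearest multiple of 8: 24.

CO 24 sts.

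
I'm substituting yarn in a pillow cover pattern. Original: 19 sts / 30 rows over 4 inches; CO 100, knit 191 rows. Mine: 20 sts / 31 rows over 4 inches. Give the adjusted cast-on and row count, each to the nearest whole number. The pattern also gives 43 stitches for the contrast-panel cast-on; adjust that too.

Cast on 105 stitches; work 197 rows; contrast-panel cast-on 45 stitches.

Stitches: 100 × 20/19 = 105.26 → 105.
Rows: 191 × 31/30 = 197.37 → 197.
contrast-panel cast-on: 43 × 20/19 = 45.26 → 45.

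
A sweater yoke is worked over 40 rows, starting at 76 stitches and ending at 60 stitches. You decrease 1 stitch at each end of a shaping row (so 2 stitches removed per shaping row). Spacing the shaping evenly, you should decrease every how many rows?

Stitches to remove: |60 − 76| = 16.
Shaping rows needed: 16 / 2 = 8.
40 rows / 8 = every 5 rows.

Decrease every 5th row.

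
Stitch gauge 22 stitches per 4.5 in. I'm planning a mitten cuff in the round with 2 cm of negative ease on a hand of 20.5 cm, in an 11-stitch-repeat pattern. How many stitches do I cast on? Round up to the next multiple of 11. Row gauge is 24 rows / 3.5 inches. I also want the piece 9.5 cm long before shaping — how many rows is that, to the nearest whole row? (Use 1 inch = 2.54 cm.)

Finished = 20.5 − 2 = 18.5 cm.
18.5 cm × 1/2.54 = 7.28 inches.
22/4.5 = 4.889 sts per in; 7.28 × 4.889 = 35.61 sts.
Next multiple of 11 → 44.
9.5 cm = 3.74 inches; × 6.857 = 25.65 → 26 rows.

Cast on 44 stitches; work 26 rows.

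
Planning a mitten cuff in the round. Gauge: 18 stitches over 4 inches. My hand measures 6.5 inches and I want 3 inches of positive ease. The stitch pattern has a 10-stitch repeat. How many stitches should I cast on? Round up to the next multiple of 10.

CO 50 sts.

Finished = 6.5 + 3 = 9.5 inches.
18 / 4 = 4.5 sts/in.
9.5 × 4.5 = 42.75 sts.
Next multiple of 10: 50.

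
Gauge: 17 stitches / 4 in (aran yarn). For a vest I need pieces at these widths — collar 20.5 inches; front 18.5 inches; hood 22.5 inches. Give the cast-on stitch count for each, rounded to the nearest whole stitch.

collar 87; front 79; hood 96.

Rate = 17/4 = 4.25 sts per in.
collar: 20.5 × 4.25 = 87.12 → 87.
front: 18.5 × 4.25 = 78.62 → 79.
hood: 22.5 × 4.25 = 95.62 → 96.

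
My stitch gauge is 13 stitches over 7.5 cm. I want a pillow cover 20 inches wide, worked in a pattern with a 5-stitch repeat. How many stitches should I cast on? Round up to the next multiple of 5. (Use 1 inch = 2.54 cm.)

CO 90 sts.

20 in = 20 × 2.54 = 50.80 cm.
13 / 7.5 = 1.733 sts/cm.
50.80 × 1.733 = 88.05 sts.
→ 90.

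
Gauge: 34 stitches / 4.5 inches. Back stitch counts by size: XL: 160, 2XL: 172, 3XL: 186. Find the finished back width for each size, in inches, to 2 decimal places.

34/4.5 = 7.556 sts per in.
XL: 160 / 7.556 = 21.176 → 21.18 in.
2XL: 172 / 7.556 = 22.765 → 22.76 in.
3XL: 186 / 7.556 = 24.618 → 24.62 in.

XL 21.18 inches; 2XL 22.76 inches; 3XL 24.62 inches.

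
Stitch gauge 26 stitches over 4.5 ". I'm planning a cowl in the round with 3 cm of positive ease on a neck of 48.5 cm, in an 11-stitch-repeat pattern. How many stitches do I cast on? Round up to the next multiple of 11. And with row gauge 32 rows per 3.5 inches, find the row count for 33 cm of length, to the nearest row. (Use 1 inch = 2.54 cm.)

Cast on 121 stitches; work 119 rows.

Finished = 48.5 + 3 = 51.5 cm.
51.5 cm × 1/2.54 = 20.28 inches.
26/4.5 = 5.778 sts per in; 20.28 × 5.778 = 117.15 sts.
Next multiple of 11 → 121.
33 cm = 12.99 inches; × 9.143 = 118.79 → 119 rows.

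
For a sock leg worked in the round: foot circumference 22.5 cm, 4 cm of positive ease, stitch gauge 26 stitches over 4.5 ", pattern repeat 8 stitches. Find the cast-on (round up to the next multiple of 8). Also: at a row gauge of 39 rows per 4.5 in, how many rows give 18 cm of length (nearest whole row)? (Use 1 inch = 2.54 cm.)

Cast on 64 stitches; work 61 rows.

Finished = 22.5 + 4 = 26.5 cm.
26.5 cm × 1/2.54 = 10.43 inches.
26/4.5 = 5.778 sts per in; 10.43 × 5.778 = 60.28 sts.
Next multiple of 8 → 64.
18 cm = 7.09 inches; × 8.667 = 61.42 → 61 rows.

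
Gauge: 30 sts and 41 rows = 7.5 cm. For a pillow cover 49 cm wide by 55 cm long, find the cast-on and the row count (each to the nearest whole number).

Stitch gauge = 30/7.5 = 4 sts/cm; 49 × 4 = 196.00 → 196 sts.
Row gauge = 41/7.5 = 5.467 rows/cm; 55 × 5.467 = 300.67 → 301 rows.

Cast on 196 stitches and work 301 rows.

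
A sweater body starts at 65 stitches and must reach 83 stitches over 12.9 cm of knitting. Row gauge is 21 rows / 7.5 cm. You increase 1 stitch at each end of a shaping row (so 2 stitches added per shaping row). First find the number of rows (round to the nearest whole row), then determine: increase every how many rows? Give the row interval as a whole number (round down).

Rows = 12.9 × 2.8 = 36.1 → 36 rows.
Stitches to add: 18 → 9 shaping rows (at 2 st each).
36 / 9 = 4.00 → every 4 rows.

Increase every 4th row.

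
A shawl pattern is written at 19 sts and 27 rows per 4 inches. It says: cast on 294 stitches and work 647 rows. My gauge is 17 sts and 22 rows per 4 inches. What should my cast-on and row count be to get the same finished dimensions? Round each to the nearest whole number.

Cast on 263 stitches; work 527 rows.

Stitches: 294 × 17/19 = 263.05 → 263.
Rows: 647 × 22/27 = 527.19 → 527.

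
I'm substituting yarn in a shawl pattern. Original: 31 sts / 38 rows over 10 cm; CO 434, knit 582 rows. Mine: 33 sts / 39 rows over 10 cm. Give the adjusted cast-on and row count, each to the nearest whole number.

Cast on 462 stitches; work 597 rows.

Stitches: 434 × 33/31 = 462.00 → 462.
Rows: 582 × 39/38 = 597.32 → 597.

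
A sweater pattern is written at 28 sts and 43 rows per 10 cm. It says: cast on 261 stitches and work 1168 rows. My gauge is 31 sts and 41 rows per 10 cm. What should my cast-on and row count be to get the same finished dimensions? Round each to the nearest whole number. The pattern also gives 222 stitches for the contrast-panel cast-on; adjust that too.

Stitches: 261 × 31/28 = 288.96 → 289.
Rows: 1168 × 41/43 = 1113.67 → 1114.
contrast-panel cast-on: 222 × 31/28 = 245.79 → 246.

Cast on 289 stitches; work 1114 rows; contrast-panel cast-on 246 stitches.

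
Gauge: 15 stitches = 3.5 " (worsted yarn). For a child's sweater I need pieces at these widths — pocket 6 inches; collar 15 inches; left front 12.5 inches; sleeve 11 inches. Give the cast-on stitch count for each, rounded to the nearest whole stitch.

Rate = 15/3.5 = 4.286 sts per in.
pocket: 6 × 4.286 = 25.71 → 26.
collar: 15 × 4.286 = 64.29 → 64.
left front: 12.5 × 4.286 = 53.57 → 54.
sleeve: 11 × 4.286 = 47.14 → 47.

pocket 26; collar 64; left front 54; sleeve 47.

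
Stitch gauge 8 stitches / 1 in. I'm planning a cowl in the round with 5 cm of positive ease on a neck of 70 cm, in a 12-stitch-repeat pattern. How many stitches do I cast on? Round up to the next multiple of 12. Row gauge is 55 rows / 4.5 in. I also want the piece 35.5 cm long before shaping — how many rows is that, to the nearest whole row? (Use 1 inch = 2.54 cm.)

Finished = 70 + 5 = 75 cm.
75 cm × 1/2.54 = 29.53 inches.
8/1 = 8 sts per in; 29.53 × 8 = 236.22 sts.
Next multiple of 12 → 240.
35.5 cm = 13.98 inches; × 12.222 = 170.82 → 171 rows.

Cast on 240 stitches; work 171 rows.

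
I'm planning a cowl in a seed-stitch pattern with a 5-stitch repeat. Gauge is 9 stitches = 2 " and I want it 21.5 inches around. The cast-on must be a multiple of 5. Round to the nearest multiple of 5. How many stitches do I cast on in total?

Cast on 95 stitches.

9 / 2 = 4.5 sts per inch.
21.5 × 4.5 = 96.75 sts.
Nearest multiple of 5: 95.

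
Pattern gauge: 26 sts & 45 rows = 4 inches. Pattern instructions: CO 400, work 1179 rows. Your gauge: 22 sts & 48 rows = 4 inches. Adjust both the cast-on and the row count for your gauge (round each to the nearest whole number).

Stitches: 400 × 22/26 = 338.46 → 338.
Rows: 1179 × 48/45 = 1257.60 → 1258.

Cast on 338 stitches; work 1258 rows.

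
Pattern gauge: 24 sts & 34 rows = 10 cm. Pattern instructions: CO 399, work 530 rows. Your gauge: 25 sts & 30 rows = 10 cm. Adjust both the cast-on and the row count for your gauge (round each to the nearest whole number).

Stitches: 399 × 25/24 = 415.62 → 416.
Rows: 530 × 30/34 = 467.65 → 468.

Cast on 416 stitches; work 468 rows.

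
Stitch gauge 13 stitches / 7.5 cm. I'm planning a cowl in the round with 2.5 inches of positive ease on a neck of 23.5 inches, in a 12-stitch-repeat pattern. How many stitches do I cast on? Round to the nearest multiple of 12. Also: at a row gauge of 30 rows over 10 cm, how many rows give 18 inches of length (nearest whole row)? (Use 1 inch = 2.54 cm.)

Finished = 23.5 + 2.5 = 26 inches.
26 inches × 2.54 = 66.04 cm.
13/7.5 = 1.733 sts per cm; 66.04 × 1.733 = 114.47 sts.
Nearest multiple of 12 → 120.
18 inches = 45.72 cm; × 3 = 137.16 → 137 rows.

Cast on 120 stitches; work 137 rows.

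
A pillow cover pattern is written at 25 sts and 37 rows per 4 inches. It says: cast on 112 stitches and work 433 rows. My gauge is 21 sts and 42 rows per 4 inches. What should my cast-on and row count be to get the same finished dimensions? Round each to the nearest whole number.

Stitches: 112 × 21/25 = 94.08 → 94.
Rows: 433 × 42/37 = 491.51 → 492.

Cast on 94 stitches; work 492 rows.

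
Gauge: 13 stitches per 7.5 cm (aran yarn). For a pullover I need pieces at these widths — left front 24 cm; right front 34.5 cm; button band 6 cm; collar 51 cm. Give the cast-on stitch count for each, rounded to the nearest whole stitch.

left front 42; right front 60; button band 10; collar 88.

Rate = 13/7.5 = 1.733 sts per cm.
left front: 24 × 1.733 = 41.60 → 42.
right front: 34.5 × 1.733 = 59.80 → 60.
button band: 6 × 1.733 = 10.40 → 10.
collar: 51 × 1.733 = 88.40 → 88.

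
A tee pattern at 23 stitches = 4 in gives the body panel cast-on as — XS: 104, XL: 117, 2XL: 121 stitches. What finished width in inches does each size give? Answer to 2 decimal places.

23/4 = 5.75 sts per in.
XS: 104 / 5.75 = 18.087 → 18.09 in.
XL: 117 / 5.75 = 20.348 → 20.35 in.
2XL: 121 / 5.75 = 21.043 → 21.04 in.

XS 18.09 inches; XL 20.35 inches; 2XL 21.04 inches.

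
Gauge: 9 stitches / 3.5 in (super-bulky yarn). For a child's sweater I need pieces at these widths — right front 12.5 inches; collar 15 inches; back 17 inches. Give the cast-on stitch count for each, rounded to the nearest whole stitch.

Rate = 9/3.5 = 2.571 sts per in.
right front: 12.5 × 2.571 = 32.14 → 32.
collar: 15 × 2.571 = 38.57 → 39.
back: 17 × 2.571 = 43.71 → 44.

right front 32; collar 39; back 44.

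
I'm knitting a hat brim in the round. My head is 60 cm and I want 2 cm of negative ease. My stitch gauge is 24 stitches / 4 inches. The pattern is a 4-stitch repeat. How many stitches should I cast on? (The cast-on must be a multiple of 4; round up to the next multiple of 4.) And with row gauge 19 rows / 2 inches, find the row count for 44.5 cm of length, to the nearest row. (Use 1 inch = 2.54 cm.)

Finished = 60 − 2 = 58 cm.
58 cm × 1/2.54 = 22.83 inches.
24/4 = 6 sts per in; 22.83 × 6 = 137.01 sts.
Next multiple of 4 → 140.
44.5 cm = 17.52 inches; × 9.5 = 166.44 → 166 rows.

Cast on 140 stitches; work 166 rows.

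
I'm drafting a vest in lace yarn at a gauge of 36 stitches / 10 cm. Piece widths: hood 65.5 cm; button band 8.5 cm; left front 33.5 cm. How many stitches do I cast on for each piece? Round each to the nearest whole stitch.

hood 236; button band 31; left front 121.

Rate = 36/10 = 3.6 sts per cm.
hood: 65.5 × 3.6 = 235.80 → 236.
button band: 8.5 × 3.6 = 30.60 → 31.
left front: 33.5 × 3.6 = 120.60 → 121.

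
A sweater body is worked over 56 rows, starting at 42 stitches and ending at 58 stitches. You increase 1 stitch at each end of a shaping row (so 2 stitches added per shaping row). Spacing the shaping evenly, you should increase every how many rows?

Increase every 7th row.

Stitches to add: |58 − 42| = 16.
Shaping rows needed: 16 / 2 = 8.
56 rows / 8 = every 7 rows.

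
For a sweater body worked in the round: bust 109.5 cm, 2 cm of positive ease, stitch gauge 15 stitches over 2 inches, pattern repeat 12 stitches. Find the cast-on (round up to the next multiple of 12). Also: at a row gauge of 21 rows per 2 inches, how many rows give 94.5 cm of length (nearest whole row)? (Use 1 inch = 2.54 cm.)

Finished = 109.5 + 2 = 111.5 cm.
111.5 cm × 1/2.54 = 43.90 inches.
15/2 = 7.5 sts per in; 43.90 × 7.5 = 329.23 sts.
Next multiple of 12 → 336.
94.5 cm = 37.20 inches; × 10.5 = 390.65 → 391 rows.

Cast on 336 stitches; work 391 rows.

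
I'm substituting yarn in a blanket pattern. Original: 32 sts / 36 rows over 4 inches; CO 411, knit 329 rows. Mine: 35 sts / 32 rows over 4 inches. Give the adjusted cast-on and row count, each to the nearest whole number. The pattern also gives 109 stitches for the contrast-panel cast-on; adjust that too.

Stitches: 411 × 35/32 = 449.53 → 450.
Rows: 329 × 32/36 = 292.44 → 292.
contrast-panel cast-on: 109 × 35/32 = 119.22 → 119.

Cast on 450 stitches; work 292 rows; contrast-panel cast-on 119 stitches.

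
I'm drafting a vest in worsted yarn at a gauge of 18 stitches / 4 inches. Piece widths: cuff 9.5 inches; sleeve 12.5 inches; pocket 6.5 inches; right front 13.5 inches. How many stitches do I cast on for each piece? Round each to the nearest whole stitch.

Rate = 18/4 = 4.5 sts per in.
cuff: 9.5 × 4.5 = 42.75 → 43.
sleeve: 12.5 × 4.5 = 56.25 → 56.
pocket: 6.5 × 4.5 = 29.25 → 29.
right front: 13.5 × 4.5 = 60.75 → 61.

cuff 43; sleeve 56; pocket 29; right front 61.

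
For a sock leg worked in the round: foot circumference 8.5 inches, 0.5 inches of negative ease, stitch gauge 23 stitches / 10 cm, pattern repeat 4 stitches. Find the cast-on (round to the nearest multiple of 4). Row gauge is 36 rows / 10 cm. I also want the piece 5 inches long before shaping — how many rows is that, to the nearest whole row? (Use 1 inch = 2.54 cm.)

Cast on 48 stitches; work 46 rows.

Finished = 8.5 − 0.5 = 8 inches.
8 inches × 2.54 = 20.32 cm.
23/10 = 2.3 sts per cm; 20.32 × 2.3 = 46.74 sts.
Nearest multiple of 4 → 48.
5 inches = 12.70 cm; × 3.6 = 45.72 → 46 rows.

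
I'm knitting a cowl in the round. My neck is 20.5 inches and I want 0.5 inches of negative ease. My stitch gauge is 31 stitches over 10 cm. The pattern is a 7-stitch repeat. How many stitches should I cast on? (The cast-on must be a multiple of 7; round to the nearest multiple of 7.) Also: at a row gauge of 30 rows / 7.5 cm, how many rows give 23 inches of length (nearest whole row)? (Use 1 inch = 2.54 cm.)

Cast on 154 stitches; work 234 rows.

Finished = 20.5 − 0.5 = 20 inches.
20 inches × 2.54 = 50.80 cm.
31/10 = 3.1 sts per cm; 50.80 × 3.1 = 157.48 sts.
Nearest multiple of 7 → 154.
23 inches = 58.42 cm; × 4 = 233.68 → 234 rows.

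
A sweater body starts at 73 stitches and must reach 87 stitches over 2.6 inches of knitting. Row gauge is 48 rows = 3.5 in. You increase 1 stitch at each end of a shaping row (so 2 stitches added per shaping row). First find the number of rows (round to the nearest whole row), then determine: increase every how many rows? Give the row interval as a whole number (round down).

Increase every 5th row.

Rows = 2.6 × 13.714 = 35.7 → 36 rows.
Stitches to add: 14 → 7 shaping rows (at 2 st each).
36 / 7 = 5.14 → every 5 rows.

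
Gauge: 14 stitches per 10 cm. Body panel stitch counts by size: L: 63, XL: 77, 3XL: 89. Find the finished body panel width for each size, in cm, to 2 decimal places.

14/10 = 1.4 sts per cm.
L: 63 / 1.4 = 45.000 → 45.00 cm.
XL: 77 / 1.4 = 55.000 → 55.00 cm.
3XL: 89 / 1.4 = 63.571 → 63.57 cm.

L 45.00 cm; XL 55.00 cm; 3XL 63.57 cm.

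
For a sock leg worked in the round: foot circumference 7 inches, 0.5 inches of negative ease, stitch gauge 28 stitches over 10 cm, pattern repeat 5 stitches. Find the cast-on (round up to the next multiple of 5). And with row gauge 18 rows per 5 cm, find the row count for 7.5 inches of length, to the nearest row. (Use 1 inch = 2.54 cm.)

Finished = 7 − 0.5 = 6.5 inches.
6.5 inches × 2.54 = 16.51 cm.
28/10 = 2.8 sts per cm; 16.51 × 2.8 = 46.23 sts.
Next multiple of 5 → 50.
7.5 inches = 19.05 cm; × 3.6 = 68.58 → 69 rows.

Cast on 50 stitches; work 69 rows.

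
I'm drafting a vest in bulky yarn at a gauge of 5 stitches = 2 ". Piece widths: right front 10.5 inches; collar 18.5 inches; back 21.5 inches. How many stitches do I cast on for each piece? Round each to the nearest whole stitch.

Rate = 5/2 = 2.5 sts per in.
right front: 10.5 × 2.5 = 26.25 → 26.
collar: 18.5 × 2.5 = 46.25 → 46.
back: 21.5 × 2.5 = 53.75 → 54.

right front 26; collar 46; back 54.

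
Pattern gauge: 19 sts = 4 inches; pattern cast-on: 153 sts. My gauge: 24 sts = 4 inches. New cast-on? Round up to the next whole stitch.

Scale factor = 24 / 19 = 1.263.
153 × 24 / 19 = 193.26 sts.
→ 194 sts.

Cast on 194 stitches.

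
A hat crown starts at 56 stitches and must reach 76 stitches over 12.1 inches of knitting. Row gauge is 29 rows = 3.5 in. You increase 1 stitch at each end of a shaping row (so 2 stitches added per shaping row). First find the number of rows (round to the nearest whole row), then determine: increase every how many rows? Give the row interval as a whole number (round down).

Increase every 10th row.

Rows = 12.1 × 8.286 = 100.3 → 100 rows.
Stitches to add: 20 → 10 shaping rows (at 2 st each).
100 / 10 = 10.00 → every 10 rows.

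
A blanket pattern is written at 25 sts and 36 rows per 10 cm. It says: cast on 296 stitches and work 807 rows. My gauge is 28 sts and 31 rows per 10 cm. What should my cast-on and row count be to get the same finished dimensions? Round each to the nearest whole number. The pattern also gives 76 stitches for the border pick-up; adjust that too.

Cast on 332 stitches; work 695 rows; border pick-up 85 stitches.

Stitches: 296 × 28/25 = 331.52 → 332.
Rows: 807 × 31/36 = 694.92 → 695.
border pick-up: 76 × 28/25 = 85.12 → 85.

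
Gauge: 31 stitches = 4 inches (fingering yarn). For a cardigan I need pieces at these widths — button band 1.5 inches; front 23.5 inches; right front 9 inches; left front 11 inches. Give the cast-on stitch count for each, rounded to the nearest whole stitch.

button band 12; front 182; right front 70; left front 85.

Rate = 31/4 = 7.75 sts per in.
button band: 1.5 × 7.75 = 11.62 → 12.
front: 23.5 × 7.75 = 182.12 → 182.
right front: 9 × 7.75 = 69.75 → 70.
left front: 11 × 7.75 = 85.25 → 85.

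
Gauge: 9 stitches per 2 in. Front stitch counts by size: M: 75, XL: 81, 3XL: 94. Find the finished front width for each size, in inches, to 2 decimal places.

M 16.67 inches; XL 18.00 inches; 3XL 20.89 inches.

9/2 = 4.5 sts per in.
M: 75 / 4.5 = 16.667 → 16.67 in.
XL: 81 / 4.5 = 18.000 → 18.00 in.
3XL: 94 / 4.5 = 20.889 → 20.89 in.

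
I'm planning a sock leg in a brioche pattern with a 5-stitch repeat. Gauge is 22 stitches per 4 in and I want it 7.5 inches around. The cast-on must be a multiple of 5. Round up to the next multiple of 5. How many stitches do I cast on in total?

Cast on 45 stitches.

22 / 4 = 5.5 sts per inch.
7.5 × 5.5 = 41.25 sts.
Next multiple of 5: 45.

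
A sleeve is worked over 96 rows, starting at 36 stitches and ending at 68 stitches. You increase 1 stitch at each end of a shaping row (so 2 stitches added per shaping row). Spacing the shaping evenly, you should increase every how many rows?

Increase every 6th row.

Stitches to add: |68 − 36| = 32.
Shaping rows needed: 32 / 2 = 16.
96 rows / 16 = every 6 rows.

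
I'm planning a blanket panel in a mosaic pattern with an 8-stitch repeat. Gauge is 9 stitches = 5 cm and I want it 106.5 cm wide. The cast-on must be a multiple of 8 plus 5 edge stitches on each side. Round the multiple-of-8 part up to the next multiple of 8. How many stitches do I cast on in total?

9 / 5 = 1.8 sts per cm.
106.5 × 1.8 = 191.70 sts.
Less 10 edge sts → 181.70 for the repeat.
Next multiple of 8: 184.
Add back 10 edge sts → 194.

CO 194 sts.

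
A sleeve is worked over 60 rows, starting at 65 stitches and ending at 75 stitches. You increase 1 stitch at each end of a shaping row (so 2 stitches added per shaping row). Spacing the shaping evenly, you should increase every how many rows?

Increase every 12th row.

Stitches to add: |75 − 65| = 10.
Shaping rows needed: 10 / 2 = 5.
60 rows / 5 = every 12 rows.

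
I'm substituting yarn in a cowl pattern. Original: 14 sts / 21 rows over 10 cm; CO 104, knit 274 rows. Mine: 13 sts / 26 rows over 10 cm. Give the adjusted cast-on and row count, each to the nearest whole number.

Stitches: 104 × 13/14 = 96.57 → 97.
Rows: 274 × 26/21 = 339.24 → 339.

Cast on 97 stitches; work 339 rows.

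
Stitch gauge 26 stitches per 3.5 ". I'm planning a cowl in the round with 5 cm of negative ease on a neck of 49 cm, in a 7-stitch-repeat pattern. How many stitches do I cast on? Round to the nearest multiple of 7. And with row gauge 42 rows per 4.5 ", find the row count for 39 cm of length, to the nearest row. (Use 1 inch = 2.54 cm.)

Finished = 49 − 5 = 44 cm.
44 cm × 1/2.54 = 17.32 inches.
26/3.5 = 7.429 sts per in; 17.32 × 7.429 = 128.68 sts.
Nearest multiple of 7 → 126.
39 cm = 15.35 inches; × 9.333 = 143.31 → 143 rows.

Cast on 126 stitches; work 143 rows.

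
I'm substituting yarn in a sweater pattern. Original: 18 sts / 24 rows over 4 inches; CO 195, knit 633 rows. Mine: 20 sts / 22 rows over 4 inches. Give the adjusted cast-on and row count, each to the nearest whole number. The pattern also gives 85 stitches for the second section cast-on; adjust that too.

Cast on 217 stitches; work 580 rows; second section cast-on 94 stitches.

Stitches: 195 × 20/18 = 216.67 → 217.
Rows: 633 × 22/24 = 580.25 → 580.
second section cast-on: 85 × 20/18 = 94.44 → 94.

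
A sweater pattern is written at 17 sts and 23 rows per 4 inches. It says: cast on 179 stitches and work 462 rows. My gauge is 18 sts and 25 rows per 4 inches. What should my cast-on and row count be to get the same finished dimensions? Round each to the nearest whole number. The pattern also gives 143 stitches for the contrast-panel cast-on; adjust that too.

Cast on 190 stitches; work 502 rows; contrast-panel cast-on 151 stitches.

Stitches: 179 × 18/17 = 189.53 → 190.
Rows: 462 × 25/23 = 502.17 → 502.
contrast-panel cast-on: 143 × 18/17 = 151.41 → 151.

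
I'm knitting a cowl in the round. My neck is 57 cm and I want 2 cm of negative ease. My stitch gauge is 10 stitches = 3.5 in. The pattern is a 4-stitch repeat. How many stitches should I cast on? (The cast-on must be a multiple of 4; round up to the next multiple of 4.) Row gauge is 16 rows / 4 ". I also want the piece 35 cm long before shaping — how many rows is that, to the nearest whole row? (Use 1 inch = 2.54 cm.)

Cast on 64 stitches; work 55 rows.

Finished = 57 − 2 = 55 cm.
55 cm × 1/2.54 = 21.65 inches.
10/3.5 = 2.857 sts per in; 21.65 × 2.857 = 61.87 sts.
Next multiple of 4 → 64.
35 cm = 13.78 inches; × 4 = 55.12 → 55 rows.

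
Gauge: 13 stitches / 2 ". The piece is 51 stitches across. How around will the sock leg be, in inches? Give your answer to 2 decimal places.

13 stitches / 2 inch = 6.5 stitches per inch.
51 / 6.5 = 7.846 inches.

7.85 inches.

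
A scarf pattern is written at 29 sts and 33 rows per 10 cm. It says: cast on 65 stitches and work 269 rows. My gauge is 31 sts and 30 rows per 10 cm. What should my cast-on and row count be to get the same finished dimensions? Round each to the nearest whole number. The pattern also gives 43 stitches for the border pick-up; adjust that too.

Stitches: 65 × 31/29 = 69.48 → 69.
Rows: 269 × 30/33 = 244.55 → 245.
border pick-up: 43 × 31/29 = 45.97 → 46.

Cast on 69 stitches; work 245 rows; border pick-up 46 stitches.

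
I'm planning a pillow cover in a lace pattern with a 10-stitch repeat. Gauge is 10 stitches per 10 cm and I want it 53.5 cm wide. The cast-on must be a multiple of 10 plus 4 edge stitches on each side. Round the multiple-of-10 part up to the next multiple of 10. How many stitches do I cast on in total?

10 / 10 = 1 sts per cm.
53.5 × 1 = 53.50 sts.
Less 8 edge sts → 45.50 for the repeat.
Next multiple of 10: 50.
Add back 8 edge sts → 58.

CO 58 sts.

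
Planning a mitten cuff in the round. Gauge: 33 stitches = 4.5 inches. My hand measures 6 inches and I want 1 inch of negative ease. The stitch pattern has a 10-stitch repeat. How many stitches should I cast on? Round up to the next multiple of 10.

Finished = 6 − 1 = 5 inches.
33 / 4.5 = 7.333 sts/in.
5 × 7.333 = 36.67 sts.
Next multiple of 10: 40.

40 stitches.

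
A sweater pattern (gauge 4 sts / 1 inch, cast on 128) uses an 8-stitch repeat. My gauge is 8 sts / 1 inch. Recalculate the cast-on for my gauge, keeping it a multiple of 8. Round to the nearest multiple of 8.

128 × 8 / 4 = 256.00.
Nearest multiple of 8: 256.

256 stitches.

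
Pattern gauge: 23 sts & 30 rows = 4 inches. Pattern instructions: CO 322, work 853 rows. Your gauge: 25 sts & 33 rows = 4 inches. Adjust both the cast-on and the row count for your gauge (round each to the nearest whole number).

Cast on 350 stitches; work 938 rows.

Stitches: 322 × 25/23 = 350.00 → 350.
Rows: 853 × 33/30 = 938.30 → 938.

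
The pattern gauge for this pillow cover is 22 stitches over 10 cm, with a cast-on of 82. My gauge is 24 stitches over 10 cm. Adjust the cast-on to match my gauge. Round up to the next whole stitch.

Scale factor = 24 / 22 = 1.091.
82 × 24 / 22 = 89.45 sts.
→ 90 sts.

90 stitches.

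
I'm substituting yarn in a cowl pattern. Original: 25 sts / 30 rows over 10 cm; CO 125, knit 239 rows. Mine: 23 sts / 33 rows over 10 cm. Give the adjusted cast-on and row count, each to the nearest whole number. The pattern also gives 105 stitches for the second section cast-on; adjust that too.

Stitches: 125 × 23/25 = 115.00 → 115.
Rows: 239 × 33/30 = 262.90 → 263.
second section cast-on: 105 × 23/25 = 96.60 → 97.

Cast on 115 stitches; work 263 rows; second section cast-on 97 stitches.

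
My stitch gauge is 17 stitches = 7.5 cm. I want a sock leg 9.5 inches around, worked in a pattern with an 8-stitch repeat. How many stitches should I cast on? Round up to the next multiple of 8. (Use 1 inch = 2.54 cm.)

9.5 in = 9.5 × 2.54 = 24.13 cm.
17 / 7.5 = 2.267 sts/cm.
24.13 × 2.267 = 54.69 sts.
→ 56.

56 stitches.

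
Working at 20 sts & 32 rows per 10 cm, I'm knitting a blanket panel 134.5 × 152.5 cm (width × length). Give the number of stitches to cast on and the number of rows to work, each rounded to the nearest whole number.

Stitch gauge = 20/10 = 2 sts/cm; 134.5 × 2 = 269.00 → 269 sts.
Row gauge = 32/10 = 3.2 rows/cm; 152.5 × 3.2 = 488.00 → 488 rows.

Cast on 269 stitches and work 488 rows.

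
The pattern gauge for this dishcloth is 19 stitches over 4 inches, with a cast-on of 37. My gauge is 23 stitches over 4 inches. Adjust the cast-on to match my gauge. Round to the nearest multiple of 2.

CO 44 sts.

Scale factor = 23 / 19 = 1.211.
37 × 23 / 19 = 44.79 sts.
→ 44 sts.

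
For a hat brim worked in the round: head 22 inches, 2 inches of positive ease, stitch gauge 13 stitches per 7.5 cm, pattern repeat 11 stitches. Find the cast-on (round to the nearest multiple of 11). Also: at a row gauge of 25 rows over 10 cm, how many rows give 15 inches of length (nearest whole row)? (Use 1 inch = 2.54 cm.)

Finished = 22 + 2 = 24 inches.
24 inches × 2.54 = 60.96 cm.
13/7.5 = 1.733 sts per cm; 60.96 × 1.733 = 105.66 sts.
Nearest multiple of 11 → 110.
15 inches = 38.10 cm; × 2.5 = 95.25 → 95 rows.

Cast on 110 stitches; work 95 rows.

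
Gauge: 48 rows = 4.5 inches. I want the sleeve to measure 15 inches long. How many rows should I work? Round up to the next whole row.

48 rows / 4.5 in = 10.667 rows per inch.
15 × 10.667 = 160.00 rows.

Knit 160 rows.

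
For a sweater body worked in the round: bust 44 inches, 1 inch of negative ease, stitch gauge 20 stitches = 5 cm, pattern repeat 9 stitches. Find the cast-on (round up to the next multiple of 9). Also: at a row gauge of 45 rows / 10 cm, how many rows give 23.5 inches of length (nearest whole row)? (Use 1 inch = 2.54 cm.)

Cast on 441 stitches; work 269 rows.

Finished = 44 − 1 = 43 inches.
43 inches × 2.54 = 109.22 cm.
20/5 = 4 sts per cm; 109.22 × 4 = 436.88 sts.
Next multiple of 9 → 441.
23.5 inches = 59.69 cm; × 4.5 = 268.61 → 269 rows.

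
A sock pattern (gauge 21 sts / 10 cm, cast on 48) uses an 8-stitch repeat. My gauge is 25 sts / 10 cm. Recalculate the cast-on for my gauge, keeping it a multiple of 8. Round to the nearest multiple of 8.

48 × 25 / 21 = 57.14.
Nearest multiple of 8: 56.

Cast on 56 stitches.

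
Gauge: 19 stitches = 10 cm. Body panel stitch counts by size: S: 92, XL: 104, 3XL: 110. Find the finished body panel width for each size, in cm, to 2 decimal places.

19/10 = 1.9 sts per cm.
S: 92 / 1.9 = 48.421 → 48.42 cm.
XL: 104 / 1.9 = 54.737 → 54.74 cm.
3XL: 110 / 1.9 = 57.895 → 57.89 cm.

S 48.42 cm; XL 54.74 cm; 3XL 57.89 cm.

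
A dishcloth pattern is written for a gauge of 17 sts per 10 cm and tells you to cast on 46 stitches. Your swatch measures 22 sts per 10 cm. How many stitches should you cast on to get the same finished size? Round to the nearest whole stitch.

CO 60 sts.

Scale factor = 22 / 17 = 1.294.
46 × 22 / 17 = 59.53 sts.
→ 60 sts.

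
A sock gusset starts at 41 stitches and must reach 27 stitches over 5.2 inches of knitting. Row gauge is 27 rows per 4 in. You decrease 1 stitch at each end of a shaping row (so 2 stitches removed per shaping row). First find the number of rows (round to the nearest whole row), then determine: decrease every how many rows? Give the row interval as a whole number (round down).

Rows = 5.2 × 6.75 = 35.1 → 35 rows.
Stitches to remove: 14 → 7 shaping rows (at 2 st each).
35 / 7 = 5.00 → every 5 rows.

Decrease every 5th row.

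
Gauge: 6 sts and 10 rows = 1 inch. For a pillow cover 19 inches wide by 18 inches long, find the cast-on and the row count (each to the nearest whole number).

Cast on 114 stitches and work 180 rows.

Stitch gauge = 6/1 = 6 sts/in; 19 × 6 = 114.00 → 114 sts.
Row gauge = 10/1 = 10 rows/in; 18 × 10 = 180.00 → 180 rows.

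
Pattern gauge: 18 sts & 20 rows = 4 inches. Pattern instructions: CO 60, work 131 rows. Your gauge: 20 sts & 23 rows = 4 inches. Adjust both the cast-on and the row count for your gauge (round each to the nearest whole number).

Stitches: 60 × 20/18 = 66.67 → 67.
Rows: 131 × 23/20 = 150.65 → 151.

Cast on 67 stitches; work 151 rows.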